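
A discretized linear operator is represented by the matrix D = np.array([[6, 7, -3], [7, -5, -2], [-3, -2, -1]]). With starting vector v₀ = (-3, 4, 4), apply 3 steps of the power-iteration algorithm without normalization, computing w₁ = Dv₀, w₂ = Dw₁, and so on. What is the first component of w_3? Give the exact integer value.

-738

w1 = Dv₀ = (6·(-3) + 7·4 + (-3)·4; 7·(-3) + (-5)·4 + (-2)·4; (-3)·(-3) + (-2)·4 + (-1)·4) = (-2, -49, -3)
w2 = Dw1 = (6·(-2) + 7·(-49) + (-3)·(-3); 7·(-2) + (-5)·(-49) + (-2)·(-3); (-3)·(-2) + (-2)·(-49) + (-1)·(-3)) = (-346, 237, 107)
w3 = Dw2 = (-738, -3821, 457)
The requested component of w3 is -738.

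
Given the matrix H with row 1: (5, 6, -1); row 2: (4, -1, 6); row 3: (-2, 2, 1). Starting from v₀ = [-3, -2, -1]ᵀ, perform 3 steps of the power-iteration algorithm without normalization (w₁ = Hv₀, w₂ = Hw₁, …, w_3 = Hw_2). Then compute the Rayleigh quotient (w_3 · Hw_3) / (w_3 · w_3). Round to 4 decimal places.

λ ≈ 7.4239

w1 = Hv₀ = (5·(-3) + 6·(-2) + (-1)·(-1); 4·(-3) + (-1)·(-2) + 6·(-1); (-2)·(-3) + 2·(-2) + 1·(-1)) = (-26, -16, 1)
w2 = Hw1 = (5·(-26) + 6·(-16) + (-1)·1; 4·(-26) + (-1)·(-16) + 6·1; (-2)·(-26) + 2·(-16) + 1·1) = (-227, -82, 21)
w3 = Hw2 = (-1648, -700, 311)
Hw3 = (-12751, -4026, 2207)
w3·Hw3 = (-1648)·(-12751) + (-700)·(-4026) + 311·2207 = 24518225; w3·w3 = (-1648)·(-1648) + (-700)·(-700) + 311·311 = 3302625
λ ≈ 24518225/3302625 = 7.4239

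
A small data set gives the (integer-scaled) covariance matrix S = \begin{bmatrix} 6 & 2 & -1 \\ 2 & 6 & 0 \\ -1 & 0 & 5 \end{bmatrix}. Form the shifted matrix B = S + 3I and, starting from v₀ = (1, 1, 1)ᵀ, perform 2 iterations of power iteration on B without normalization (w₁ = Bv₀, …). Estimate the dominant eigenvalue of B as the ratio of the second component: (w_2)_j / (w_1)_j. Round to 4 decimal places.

B = S + 3I has rows (9, 2, -1); (2, 9, 0); (-1, 0, 8)
w1 = Bv₀ = (10, 11, 7)
w2 = Bw1 = (105, 119, 46)
Ratio: 119/11 = 10.8182

μ ≈ 10.8182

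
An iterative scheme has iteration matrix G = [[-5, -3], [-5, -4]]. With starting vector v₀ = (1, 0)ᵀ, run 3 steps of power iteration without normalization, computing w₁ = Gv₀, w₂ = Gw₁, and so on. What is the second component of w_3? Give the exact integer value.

w1 = Gv₀ = ((-5)·1 + (-3)·0; (-5)·1 + (-4)·0) = (-5, -5)
w2 = Gw1 = ((-5)·(-5) + (-3)·(-5); (-5)·(-5) + (-4)·(-5)) = (40, 45)
w3 = Gw2 = (-335, -380)
The requested component of w3 is -380.

-380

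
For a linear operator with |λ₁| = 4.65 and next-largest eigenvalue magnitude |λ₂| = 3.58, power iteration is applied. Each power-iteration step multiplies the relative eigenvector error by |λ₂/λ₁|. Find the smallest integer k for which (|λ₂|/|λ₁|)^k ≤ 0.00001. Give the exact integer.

|λ₂/λ₁| = 3.58/4.65 = 0.76989
Need k ≥ ln(0.00001) / ln(0.76989) = -11.5129 / -0.2615 ≈ 44.026
Smallest integer k satisfying the bound: 45

45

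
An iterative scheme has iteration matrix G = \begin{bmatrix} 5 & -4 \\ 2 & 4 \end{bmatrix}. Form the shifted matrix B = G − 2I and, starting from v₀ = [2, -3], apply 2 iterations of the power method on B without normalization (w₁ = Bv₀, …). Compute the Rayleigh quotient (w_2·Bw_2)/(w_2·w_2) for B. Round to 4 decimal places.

μ ≈ 1.9745

B = G − 2I has rows (3, -4); (2, 2)
w1 = Bv₀ = (18, -2)
w2 = Bw1 = (62, 32)
Bw2 = (58, 188)
w2·Bw2 = 9612; w2·w2 = 4868; μ ≈ 9612/4868 = 1.9745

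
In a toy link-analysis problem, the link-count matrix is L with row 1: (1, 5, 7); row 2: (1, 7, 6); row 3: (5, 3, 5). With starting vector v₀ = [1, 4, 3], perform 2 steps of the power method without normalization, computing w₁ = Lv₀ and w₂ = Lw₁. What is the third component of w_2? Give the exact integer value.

511

w1 = Lv₀ = (42, 47, 32)
w2 = Lw1 = (501, 563, 511)
The requested component of w2 is 511.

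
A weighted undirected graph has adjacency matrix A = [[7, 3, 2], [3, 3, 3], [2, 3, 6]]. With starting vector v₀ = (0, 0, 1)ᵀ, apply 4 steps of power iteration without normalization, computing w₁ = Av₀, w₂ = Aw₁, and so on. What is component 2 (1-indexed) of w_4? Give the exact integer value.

w1 = Av₀ = (7·0 + 3·0 + 2·1; 3·0 + 3·0 + 3·1; 2·0 + 3·0 + 6·1) = (2, 3, 6)
w2 = Aw1 = (7·2 + 3·3 + 2·6; 3·2 + 3·3 + 3·6; 2·2 + 3·3 + 6·6) = (35, 33, 49)
w3 = Aw2 = (442, 351, 463)
w4 = Aw3 = (5073, 3768, 4715)
The requested component of w4 is 3768.

3768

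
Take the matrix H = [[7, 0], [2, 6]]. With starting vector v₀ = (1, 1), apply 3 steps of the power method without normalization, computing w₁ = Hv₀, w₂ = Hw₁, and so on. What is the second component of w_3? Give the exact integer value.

470

w1 = Hv₀ = (7·1 + 0·1; 2·1 + 6·1) = (7, 8)
w2 = Hw1 = (7·7 + 0·8; 2·7 + 6·8) = (49, 62)
w3 = Hw2 = (343, 470)
The requested component of w3 is 470.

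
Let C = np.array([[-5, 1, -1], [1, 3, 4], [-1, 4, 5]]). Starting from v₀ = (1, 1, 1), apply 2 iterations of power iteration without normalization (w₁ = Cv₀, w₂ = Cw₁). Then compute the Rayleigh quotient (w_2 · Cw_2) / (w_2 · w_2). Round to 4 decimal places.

7.0387

w1 = Cv₀ = ((-5)·1 + 1·1 + (-1)·1; 1·1 + 3·1 + 4·1; (-1)·1 + 4·1 + 5·1) = (-5, 8, 8)
w2 = Cw1 = ((-5)·(-5) + 1·8 + (-1)·8; 1·(-5) + 3·8 + 4·8; (-1)·(-5) + 4·8 + 5·8) = (25, 51, 77)
Cw2 = (-151, 486, 564)
w2·Cw2 = 25·(-151) + 51·486 + 77·564 = 64439; w2·w2 = 25·25 + 51·51 + 77·77 = 9155
λ ≈ 64439/9155 = 7.0387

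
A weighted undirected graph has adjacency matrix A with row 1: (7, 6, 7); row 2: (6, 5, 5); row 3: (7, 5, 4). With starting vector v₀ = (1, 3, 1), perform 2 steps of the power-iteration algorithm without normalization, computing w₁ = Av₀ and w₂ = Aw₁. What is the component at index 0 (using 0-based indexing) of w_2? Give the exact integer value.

w1 = Av₀ = (7·1 + 6·3 + 7·1; 6·1 + 5·3 + 5·1; 7·1 + 5·3 + 4·1) = (32, 26, 26)
w2 = Aw1 = (7·32 + 6·26 + 7·26; 6·32 + 5·26 + 5·26; 7·32 + 5·26 + 4·26) = (562, 452, 458)
The requested component of w2 is 562.

562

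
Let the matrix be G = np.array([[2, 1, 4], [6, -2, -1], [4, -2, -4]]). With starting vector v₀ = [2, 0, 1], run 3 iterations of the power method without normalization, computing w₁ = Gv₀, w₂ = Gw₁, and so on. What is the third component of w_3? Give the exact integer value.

152

w1 = Gv₀ = (8, 11, 4)
w2 = Gw1 = (43, 22, -6)
w3 = Gw2 = (84, 220, 152)
The requested component of w3 is 152.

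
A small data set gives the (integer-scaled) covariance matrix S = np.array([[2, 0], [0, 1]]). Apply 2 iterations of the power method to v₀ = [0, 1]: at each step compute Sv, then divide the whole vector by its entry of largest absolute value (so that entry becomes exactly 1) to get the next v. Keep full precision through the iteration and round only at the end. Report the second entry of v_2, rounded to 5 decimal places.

Sv0 = (0.000000, 1.000000); divide by 1.000000 → v1 = (0.000000, 1.000000)
Sv1 = (0.000000, 1.000000); divide by 1.000000 → v2 = (0.000000, 1.000000)
Requested entry of v2: 1/1 = 1.00000

1.00000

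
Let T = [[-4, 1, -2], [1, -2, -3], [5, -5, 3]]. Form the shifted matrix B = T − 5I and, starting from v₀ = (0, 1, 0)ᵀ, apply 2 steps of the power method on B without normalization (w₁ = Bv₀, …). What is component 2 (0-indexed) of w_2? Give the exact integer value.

50

B = T − 5I has rows (-9, 1, -2); (1, -7, -3); (5, -5, -2)
w1 = Bv₀ = (1, -7, -5)
w2 = Bw1 = (-6, 65, 50)
Requested component of w2: 50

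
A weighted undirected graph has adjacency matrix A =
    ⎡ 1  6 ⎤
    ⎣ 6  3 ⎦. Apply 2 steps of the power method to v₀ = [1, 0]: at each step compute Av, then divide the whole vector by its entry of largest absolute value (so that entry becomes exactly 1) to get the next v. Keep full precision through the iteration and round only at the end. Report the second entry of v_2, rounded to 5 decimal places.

0.64865

Av0 = (1.000000, 6.000000); divide by 6.000000 → v1 = (0.166667, 1.000000)
Av1 = (6.166667, 4.000000); divide by 6.166667 → v2 = (1.000000, 0.648649)
Requested entry of v2: 24/37 = 0.64865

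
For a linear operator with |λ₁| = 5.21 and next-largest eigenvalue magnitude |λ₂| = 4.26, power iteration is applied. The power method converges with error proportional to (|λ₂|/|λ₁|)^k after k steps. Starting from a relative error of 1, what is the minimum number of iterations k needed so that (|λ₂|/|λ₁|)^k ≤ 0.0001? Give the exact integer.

|λ₂/λ₁| = 4.26/5.21 = 0.81766
Need k ≥ ln(0.0001) / ln(0.81766) = -9.2103 / -0.2013 ≈ 45.752
Smallest integer k satisfying the bound: 46

46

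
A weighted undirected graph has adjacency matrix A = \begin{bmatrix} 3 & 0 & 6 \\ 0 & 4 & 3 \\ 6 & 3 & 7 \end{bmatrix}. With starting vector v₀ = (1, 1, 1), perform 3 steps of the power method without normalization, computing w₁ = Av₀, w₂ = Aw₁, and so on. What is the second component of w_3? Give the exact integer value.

865

w1 = Av₀ = (9, 7, 16)
w2 = Aw1 = (123, 76, 187)
w3 = Aw2 = (1491, 865, 2275)
The requested component of w3 is 865.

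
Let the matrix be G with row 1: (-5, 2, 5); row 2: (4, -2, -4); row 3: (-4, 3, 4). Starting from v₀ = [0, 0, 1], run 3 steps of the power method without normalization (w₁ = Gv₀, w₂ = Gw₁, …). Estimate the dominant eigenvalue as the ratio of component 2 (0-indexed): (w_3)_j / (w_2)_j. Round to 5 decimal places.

λ ≈ -1.50000

w1 = Gv₀ = (5, -4, 4)
w2 = Gw1 = (-13, 12, -16)
w3 = Gw2 = (9, -12, 24)
Ratio at component: 24 / -16 = -1.50000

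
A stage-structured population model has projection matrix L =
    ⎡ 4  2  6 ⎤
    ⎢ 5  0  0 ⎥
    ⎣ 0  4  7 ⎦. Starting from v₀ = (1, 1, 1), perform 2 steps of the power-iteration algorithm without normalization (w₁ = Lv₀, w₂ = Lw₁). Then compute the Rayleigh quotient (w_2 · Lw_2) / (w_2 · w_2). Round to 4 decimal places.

w1 = Lv₀ = (12, 5, 11)
w2 = Lw1 = (124, 60, 97)
Lw2 = (1198, 620, 919)
w2·Lw2 = 124·1198 + 60·620 + 97·919 = 274895; w2·w2 = 124·124 + 60·60 + 97·97 = 28385
λ ≈ 274895/28385 = 9.6845

λ ≈ 9.6845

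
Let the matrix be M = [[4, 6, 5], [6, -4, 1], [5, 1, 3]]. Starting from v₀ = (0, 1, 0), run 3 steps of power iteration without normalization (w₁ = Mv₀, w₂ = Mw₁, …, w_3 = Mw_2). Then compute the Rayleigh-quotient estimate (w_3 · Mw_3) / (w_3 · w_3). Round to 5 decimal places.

λ ≈ 2.75028

w1 = Mv₀ = (4·0 + 6·1 + 5·0; 6·0 + (-4)·1 + 1·0; 5·0 + 1·1 + 3·0) = (6, -4, 1)
w2 = Mw1 = (4·6 + 6·(-4) + 5·1; 6·6 + (-4)·(-4) + 1·1; 5·6 + 1·(-4) + 3·1) = (5, 53, 29)
w3 = Mw2 = (483, -153, 165)
Mw3 = (1839, 3675, 2757)
w3·Mw3 = 483·1839 + (-153)·3675 + 165·2757 = 780867; w3·w3 = 483·483 + (-153)·(-153) + 165·165 = 283923
λ ≈ 780867/283923 = 2.75028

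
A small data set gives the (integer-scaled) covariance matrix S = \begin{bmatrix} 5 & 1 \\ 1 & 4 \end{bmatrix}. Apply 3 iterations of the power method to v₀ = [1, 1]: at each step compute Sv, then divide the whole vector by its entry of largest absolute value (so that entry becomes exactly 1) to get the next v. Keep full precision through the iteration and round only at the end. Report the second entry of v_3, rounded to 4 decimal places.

Sv0 = (6.00000, 5.00000); divide by 6.00000 → v1 = (1.00000, 0.83333)
Sv1 = (5.83333, 4.33333); divide by 5.83333 → v2 = (1.00000, 0.74286)
Sv2 = (5.74286, 3.97143); divide by 5.74286 → v3 = (1.00000, 0.69154)
Requested entry of v3: 139/201 = 0.6915

0.6915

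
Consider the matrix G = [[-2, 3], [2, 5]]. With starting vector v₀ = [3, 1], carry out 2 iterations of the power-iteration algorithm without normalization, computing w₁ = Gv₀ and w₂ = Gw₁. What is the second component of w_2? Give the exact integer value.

49

w1 = Gv₀ = (-3, 11)
w2 = Gw1 = (39, 49)
The requested component of w2 is 49.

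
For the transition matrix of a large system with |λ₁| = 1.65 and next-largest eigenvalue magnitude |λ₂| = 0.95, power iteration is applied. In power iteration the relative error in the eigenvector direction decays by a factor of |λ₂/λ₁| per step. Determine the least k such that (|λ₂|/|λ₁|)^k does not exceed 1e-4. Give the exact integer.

|λ₂/λ₁| = 0.95/1.65 = 0.57576
Need k ≥ ln(1e-4) / ln(0.57576) = -9.2103 / -0.5521 ≈ 16.683
Smallest integer k satisfying the bound: 17

17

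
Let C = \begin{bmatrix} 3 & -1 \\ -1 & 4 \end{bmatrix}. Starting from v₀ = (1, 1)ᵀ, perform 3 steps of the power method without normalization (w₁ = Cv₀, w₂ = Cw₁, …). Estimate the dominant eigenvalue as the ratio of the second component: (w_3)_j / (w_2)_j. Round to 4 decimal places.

3.7000

w1 = Cv₀ = (2, 3)
w2 = Cw1 = (3, 10)
w3 = Cw2 = (-1, 37)
Ratio at component: 37 / 10 = 3.7000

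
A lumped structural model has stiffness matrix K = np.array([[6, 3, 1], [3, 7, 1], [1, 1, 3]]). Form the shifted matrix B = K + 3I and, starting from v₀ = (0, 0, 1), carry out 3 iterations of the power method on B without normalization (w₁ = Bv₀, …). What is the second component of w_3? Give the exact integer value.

282

B = K + 3I has rows (9, 3, 1); (3, 10, 1); (1, 1, 6)
w1 = Bv₀ = (9·0 + 3·0 + 1·1; 3·0 + 10·0 + 1·1; 1·0 + 1·0 + 6·1) = (1, 1, 6)
w2 = Bw1 = (9·1 + 3·1 + 1·6; 3·1 + 10·1 + 1·6; 1·1 + 1·1 + 6·6) = (18, 19, 38)
w3 = Bw2 = (257, 282, 265)
Requested component of w3: 282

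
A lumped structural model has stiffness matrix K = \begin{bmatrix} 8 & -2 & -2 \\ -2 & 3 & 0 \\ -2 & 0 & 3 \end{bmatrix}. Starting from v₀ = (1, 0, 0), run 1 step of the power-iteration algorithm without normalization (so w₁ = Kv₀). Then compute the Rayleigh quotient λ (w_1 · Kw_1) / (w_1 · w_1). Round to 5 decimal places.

9.22222

w1 = Kv₀ = (8, -2, -2)
Kw1 = (72, -22, -22)
w1·Kw1 = 8·72 + (-2)·(-22) + (-2)·(-22) = 664; w1·w1 = 8·8 + (-2)·(-2) + (-2)·(-2) = 72
λ ≈ 664/72 = 9.22222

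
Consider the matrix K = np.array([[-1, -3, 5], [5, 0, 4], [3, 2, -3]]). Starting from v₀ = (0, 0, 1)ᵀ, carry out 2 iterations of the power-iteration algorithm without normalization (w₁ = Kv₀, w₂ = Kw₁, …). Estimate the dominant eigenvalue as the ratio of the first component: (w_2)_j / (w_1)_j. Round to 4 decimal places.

w1 = Kv₀ = (5, 4, -3)
w2 = Kw1 = (-32, 13, 32)
Ratio at component: -32 / 5 = -6.4000

-6.4000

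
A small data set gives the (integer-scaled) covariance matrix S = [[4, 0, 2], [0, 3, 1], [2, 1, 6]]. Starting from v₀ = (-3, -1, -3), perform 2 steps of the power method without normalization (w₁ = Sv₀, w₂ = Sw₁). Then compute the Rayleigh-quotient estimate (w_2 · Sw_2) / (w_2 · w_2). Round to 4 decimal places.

7.3973

w1 = Sv₀ = (4·(-3) + 0·(-1) + 2·(-3); 0·(-3) + 3·(-1) + 1·(-3); 2·(-3) + 1·(-1) + 6·(-3)) = (-18, -6, -25)
w2 = Sw1 = (4·(-18) + 0·(-6) + 2·(-25); 0·(-18) + 3·(-6) + 1·(-25); 2·(-18) + 1·(-6) + 6·(-25)) = (-122, -43, -192)
Sw2 = (-872, -321, -1439)
w2·Sw2 = (-122)·(-872) + (-43)·(-321) + (-192)·(-1439) = 396475; w2·w2 = (-122)·(-122) + (-43)·(-43) + (-192)·(-192) = 53597
λ ≈ 396475/53597 = 7.3973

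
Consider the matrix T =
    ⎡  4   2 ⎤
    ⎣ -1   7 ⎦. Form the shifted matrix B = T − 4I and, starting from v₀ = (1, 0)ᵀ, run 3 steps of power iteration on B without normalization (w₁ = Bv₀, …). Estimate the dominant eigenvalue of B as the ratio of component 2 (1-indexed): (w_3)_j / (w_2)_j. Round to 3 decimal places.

B = T − 4I has rows (0, 2); (-1, 3)
w1 = Bv₀ = (0, -1)
w2 = Bw1 = (-2, -3)
w3 = Bw2 = (-6, -7)
Ratio: -7/-3 = 2.333

2.333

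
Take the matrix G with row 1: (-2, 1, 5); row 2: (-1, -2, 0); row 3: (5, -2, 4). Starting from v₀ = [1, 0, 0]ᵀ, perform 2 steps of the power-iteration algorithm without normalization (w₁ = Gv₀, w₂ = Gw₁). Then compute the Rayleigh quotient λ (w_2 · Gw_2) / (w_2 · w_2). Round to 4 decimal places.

2.3729

w1 = Gv₀ = (-2, -1, 5)
w2 = Gw1 = (28, 4, 12)
Gw2 = (8, -36, 180)
w2·Gw2 = 28·8 + 4·(-36) + 12·180 = 2240; w2·w2 = 28·28 + 4·4 + 12·12 = 944
λ ≈ 2240/944 = 2.3729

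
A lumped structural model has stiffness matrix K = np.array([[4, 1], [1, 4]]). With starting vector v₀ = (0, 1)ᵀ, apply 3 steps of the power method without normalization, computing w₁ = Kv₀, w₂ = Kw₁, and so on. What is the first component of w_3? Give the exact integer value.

49

w1 = Kv₀ = (4·0 + 1·1; 1·0 + 4·1) = (1, 4)
w2 = Kw1 = (4·1 + 1·4; 1·1 + 4·4) = (8, 17)
w3 = Kw2 = (49, 76)
The requested component of w3 is 49.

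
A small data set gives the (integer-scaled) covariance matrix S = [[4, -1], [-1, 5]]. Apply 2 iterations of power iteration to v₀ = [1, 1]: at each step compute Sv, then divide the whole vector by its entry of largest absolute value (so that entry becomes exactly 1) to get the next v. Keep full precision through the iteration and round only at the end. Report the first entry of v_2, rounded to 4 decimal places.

0.4706

Sv0 = (3.00000, 4.00000); divide by 4.00000 → v1 = (0.75000, 1.00000)
Sv1 = (2.00000, 4.25000); divide by 4.25000 → v2 = (0.47059, 1.00000)
Requested entry of v2: 8/17 = 0.4706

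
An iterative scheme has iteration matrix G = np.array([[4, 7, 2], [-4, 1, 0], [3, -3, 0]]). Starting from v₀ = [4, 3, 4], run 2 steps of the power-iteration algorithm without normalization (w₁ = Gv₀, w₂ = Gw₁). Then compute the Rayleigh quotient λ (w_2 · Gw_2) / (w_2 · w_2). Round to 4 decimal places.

λ ≈ 2.6354

w1 = Gv₀ = (4·4 + 7·3 + 2·4; (-4)·4 + 1·3 + 0·4; 3·4 + (-3)·3 + 0·4) = (45, -13, 3)
w2 = Gw1 = (4·45 + 7·(-13) + 2·3; (-4)·45 + 1·(-13) + 0·3; 3·45 + (-3)·(-13) + 0·3) = (95, -193, 174)
Gw2 = (-623, -573, 864)
w2·Gw2 = 95·(-623) + (-193)·(-573) + 174·864 = 201740; w2·w2 = 95·95 + (-193)·(-193) + 174·174 = 76550
λ ≈ 201740/76550 = 2.6354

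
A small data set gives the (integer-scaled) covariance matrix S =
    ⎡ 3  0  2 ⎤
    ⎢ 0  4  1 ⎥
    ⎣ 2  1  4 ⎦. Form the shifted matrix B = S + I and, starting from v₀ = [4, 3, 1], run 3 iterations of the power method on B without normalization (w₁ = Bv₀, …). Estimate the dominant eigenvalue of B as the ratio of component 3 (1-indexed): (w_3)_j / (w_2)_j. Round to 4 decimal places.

μ ≈ 7.3030

B = S + I has rows (4, 0, 2); (0, 5, 1); (2, 1, 5)
w1 = Bv₀ = (4·4 + 0·3 + 2·1; 0·4 + 5·3 + 1·1; 2·4 + 1·3 + 5·1) = (18, 16, 16)
w2 = Bw1 = (4·18 + 0·16 + 2·16; 0·18 + 5·16 + 1·16; 2·18 + 1·16 + 5·16) = (104, 96, 132)
w3 = Bw2 = (680, 612, 964)
Ratio: 964/132 = 7.3030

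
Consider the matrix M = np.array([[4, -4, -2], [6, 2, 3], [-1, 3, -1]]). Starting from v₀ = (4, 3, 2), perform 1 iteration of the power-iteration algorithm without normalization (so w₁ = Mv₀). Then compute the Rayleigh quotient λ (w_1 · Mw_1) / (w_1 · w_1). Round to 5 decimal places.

λ ≈ 2.47586

w1 = Mv₀ = (4·4 + (-4)·3 + (-2)·2; 6·4 + 2·3 + 3·2; (-1)·4 + 3·3 + (-1)·2) = (0, 36, 3)
Mw1 = (-150, 81, 105)
w1·Mw1 = 0·(-150) + 36·81 + 3·105 = 3231; w1·w1 = 0·0 + 36·36 + 3·3 = 1305
λ ≈ 3231/1305 = 2.47586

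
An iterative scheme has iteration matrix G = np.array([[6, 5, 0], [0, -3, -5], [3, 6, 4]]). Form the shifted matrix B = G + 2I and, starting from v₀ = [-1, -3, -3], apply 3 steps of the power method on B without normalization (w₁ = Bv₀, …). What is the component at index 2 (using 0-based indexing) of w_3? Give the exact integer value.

-390

B = G + 2I has rows (8, 5, 0); (0, -1, -5); (3, 6, 6)
w1 = Bv₀ = (-23, 18, -39)
w2 = Bw1 = (-94, 177, -195)
w3 = Bw2 = (133, 798, -390)
Requested component of w3: -390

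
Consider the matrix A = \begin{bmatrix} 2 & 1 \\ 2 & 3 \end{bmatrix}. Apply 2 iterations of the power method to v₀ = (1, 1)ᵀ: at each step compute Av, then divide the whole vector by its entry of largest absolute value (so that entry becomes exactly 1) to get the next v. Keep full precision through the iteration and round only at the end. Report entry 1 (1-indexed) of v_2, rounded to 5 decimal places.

Av0 = (3.000000, 5.000000); divide by 5.000000 → v1 = (0.600000, 1.000000)
Av1 = (2.200000, 4.200000); divide by 4.200000 → v2 = (0.523810, 1.000000)
Requested entry of v2: 11/21 = 0.52381

0.52381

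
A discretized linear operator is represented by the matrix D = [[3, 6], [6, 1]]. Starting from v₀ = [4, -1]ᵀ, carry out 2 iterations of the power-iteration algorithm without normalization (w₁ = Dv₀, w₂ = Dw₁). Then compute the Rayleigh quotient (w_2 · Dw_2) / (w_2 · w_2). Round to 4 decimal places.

λ ≈ 6.7202

w1 = Dv₀ = (3·4 + 6·(-1); 6·4 + 1·(-1)) = (6, 23)
w2 = Dw1 = (3·6 + 6·23; 6·6 + 1·23) = (156, 59)
Dw2 = (822, 995)
w2·Dw2 = 156·822 + 59·995 = 186937; w2·w2 = 156·156 + 59·59 = 27817
λ ≈ 186937/27817 = 6.7202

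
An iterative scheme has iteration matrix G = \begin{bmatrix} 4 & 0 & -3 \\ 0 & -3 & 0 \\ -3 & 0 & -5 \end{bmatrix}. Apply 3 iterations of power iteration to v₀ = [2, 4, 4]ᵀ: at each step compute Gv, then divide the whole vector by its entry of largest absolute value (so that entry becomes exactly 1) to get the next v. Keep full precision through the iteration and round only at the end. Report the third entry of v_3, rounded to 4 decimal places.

Gv0 = (-4.00000, -12.00000, -26.00000); divide by -26.00000 → v1 = (0.15385, 0.46154, 1.00000)
Gv1 = (-2.38462, -1.38462, -5.46154); divide by -5.46154 → v2 = (0.43662, 0.25352, 1.00000)
Gv2 = (-1.25352, -0.76056, -6.30986); divide by -6.30986 → v3 = (0.19866, 0.12054, 1.00000)
Requested entry of v3: -896/-896 = 1.0000

1.0000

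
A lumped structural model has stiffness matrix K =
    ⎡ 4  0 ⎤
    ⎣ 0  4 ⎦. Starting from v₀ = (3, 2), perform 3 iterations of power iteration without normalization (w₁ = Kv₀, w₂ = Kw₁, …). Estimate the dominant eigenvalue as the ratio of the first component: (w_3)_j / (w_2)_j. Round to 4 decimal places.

w1 = Kv₀ = (12, 8)
w2 = Kw1 = (48, 32)
w3 = Kw2 = (192, 128)
Ratio at component: 192 / 48 = 4.0000

4.0000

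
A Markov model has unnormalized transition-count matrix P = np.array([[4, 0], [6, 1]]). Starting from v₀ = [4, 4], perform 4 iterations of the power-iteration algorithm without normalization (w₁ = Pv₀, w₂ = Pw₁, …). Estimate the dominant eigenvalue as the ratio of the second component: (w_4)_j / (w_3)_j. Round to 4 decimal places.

w1 = Pv₀ = (4·4 + 0·4; 6·4 + 1·4) = (16, 28)
w2 = Pw1 = (4·16 + 0·28; 6·16 + 1·28) = (64, 124)
w3 = Pw2 = (256, 508)
w4 = Pw3 = (1024, 2044)
Ratio at component: 2044 / 508 = 4.0236

4.0236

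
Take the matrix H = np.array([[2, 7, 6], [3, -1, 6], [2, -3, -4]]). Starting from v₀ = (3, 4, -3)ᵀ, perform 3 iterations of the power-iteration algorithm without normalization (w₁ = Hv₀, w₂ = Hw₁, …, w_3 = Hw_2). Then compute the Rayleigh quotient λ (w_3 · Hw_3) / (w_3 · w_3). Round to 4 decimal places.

-2.1360

w1 = Hv₀ = (2·3 + 7·4 + 6·(-3); 3·3 + (-1)·4 + 6·(-3); 2·3 + (-3)·4 + (-4)·(-3)) = (16, -13, 6)
w2 = Hw1 = (2·16 + 7·(-13) + 6·6; 3·16 + (-1)·(-13) + 6·6; 2·16 + (-3)·(-13) + (-4)·6) = (-23, 97, 47)
w3 = Hw2 = (915, 116, -525)
Hw3 = (-508, -521, 3582)
w3·Hw3 = 915·(-508) + 116·(-521) + (-525)·3582 = -2405806; w3·w3 = 915·915 + 116·116 + (-525)·(-525) = 1126306
λ ≈ -2405806/1126306 = -2.1360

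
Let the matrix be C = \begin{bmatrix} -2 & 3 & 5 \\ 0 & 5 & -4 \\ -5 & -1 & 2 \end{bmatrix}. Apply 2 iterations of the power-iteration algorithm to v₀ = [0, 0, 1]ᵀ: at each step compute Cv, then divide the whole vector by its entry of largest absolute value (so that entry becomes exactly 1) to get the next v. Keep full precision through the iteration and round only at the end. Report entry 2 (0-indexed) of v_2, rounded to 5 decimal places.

0.60714

Cv0 = (5.000000, -4.000000, 2.000000); divide by 5.000000 → v1 = (1.000000, -0.800000, 0.400000)
Cv1 = (-2.400000, -5.600000, -3.400000); divide by -5.600000 → v2 = (0.428571, 1.000000, 0.607143)
Requested entry of v2: -17/-28 = 0.60714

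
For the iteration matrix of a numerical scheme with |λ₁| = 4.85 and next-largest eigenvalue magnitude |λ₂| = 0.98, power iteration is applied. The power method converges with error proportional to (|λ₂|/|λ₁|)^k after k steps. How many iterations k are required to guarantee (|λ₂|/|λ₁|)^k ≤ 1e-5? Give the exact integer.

|λ₂/λ₁| = 0.98/4.85 = 0.20206
Need k ≥ ln(1e-5) / ln(0.20206) = -11.5129 / -1.5992 ≈ 7.199
Smallest integer k satisfying the bound: 8

8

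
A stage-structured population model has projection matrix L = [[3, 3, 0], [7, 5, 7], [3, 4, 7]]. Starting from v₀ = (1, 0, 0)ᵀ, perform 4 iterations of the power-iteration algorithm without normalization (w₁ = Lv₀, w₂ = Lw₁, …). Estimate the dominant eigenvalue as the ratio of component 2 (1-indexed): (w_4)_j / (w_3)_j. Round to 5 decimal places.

12.86713

w1 = Lv₀ = (3·1 + 3·0 + 0·0; 7·1 + 5·0 + 7·0; 3·1 + 4·0 + 7·0) = (3, 7, 3)
w2 = Lw1 = (3·3 + 3·7 + 0·3; 7·3 + 5·7 + 7·3; 3·3 + 4·7 + 7·3) = (30, 77, 58)
w3 = Lw2 = (321, 1001, 804)
w4 = Lw3 = (3966, 12880, 10595)
Ratio at component: 12880 / 1001 = 12.86713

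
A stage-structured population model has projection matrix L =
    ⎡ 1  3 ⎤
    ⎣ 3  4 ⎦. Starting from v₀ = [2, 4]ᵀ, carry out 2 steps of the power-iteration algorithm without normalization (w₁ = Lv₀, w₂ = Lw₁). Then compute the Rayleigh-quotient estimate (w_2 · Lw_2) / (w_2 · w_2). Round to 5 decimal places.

w1 = Lv₀ = (1·2 + 3·4; 3·2 + 4·4) = (14, 22)
w2 = Lw1 = (1·14 + 3·22; 3·14 + 4·22) = (80, 130)
Lw2 = (470, 760)
w2·Lw2 = 80·470 + 130·760 = 136400; w2·w2 = 80·80 + 130·130 = 23300
λ ≈ 136400/23300 = 5.85408

5.85408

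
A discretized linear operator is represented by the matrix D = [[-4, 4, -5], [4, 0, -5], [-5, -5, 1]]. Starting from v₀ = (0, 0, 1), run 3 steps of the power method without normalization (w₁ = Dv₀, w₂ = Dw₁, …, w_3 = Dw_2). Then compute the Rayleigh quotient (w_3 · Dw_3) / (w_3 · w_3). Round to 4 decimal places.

w1 = Dv₀ = ((-4)·0 + 4·0 + (-5)·1; 4·0 + 0·0 + (-5)·1; (-5)·0 + (-5)·0 + 1·1) = (-5, -5, 1)
w2 = Dw1 = ((-4)·(-5) + 4·(-5) + (-5)·1; 4·(-5) + 0·(-5) + (-5)·1; (-5)·(-5) + (-5)·(-5) + 1·1) = (-5, -25, 51)
w3 = Dw2 = (-335, -275, 201)
Dw3 = (-765, -2345, 3251)
w3·Dw3 = (-335)·(-765) + (-275)·(-2345) + 201·3251 = 1554601; w3·w3 = (-335)·(-335) + (-275)·(-275) + 201·201 = 228251
λ ≈ 1554601/228251 = 6.8109

λ ≈ 6.8109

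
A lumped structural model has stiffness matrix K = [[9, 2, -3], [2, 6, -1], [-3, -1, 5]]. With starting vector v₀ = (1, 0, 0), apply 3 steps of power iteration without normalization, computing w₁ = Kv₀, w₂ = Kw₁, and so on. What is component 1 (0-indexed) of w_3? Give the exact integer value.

w1 = Kv₀ = (9·1 + 2·0 + (-3)·0; 2·1 + 6·0 + (-1)·0; (-3)·1 + (-1)·0 + 5·0) = (9, 2, -3)
w2 = Kw1 = (9·9 + 2·2 + (-3)·(-3); 2·9 + 6·2 + (-1)·(-3); (-3)·9 + (-1)·2 + 5·(-3)) = (94, 33, -44)
w3 = Kw2 = (1044, 430, -535)
The requested component of w3 is 430.

430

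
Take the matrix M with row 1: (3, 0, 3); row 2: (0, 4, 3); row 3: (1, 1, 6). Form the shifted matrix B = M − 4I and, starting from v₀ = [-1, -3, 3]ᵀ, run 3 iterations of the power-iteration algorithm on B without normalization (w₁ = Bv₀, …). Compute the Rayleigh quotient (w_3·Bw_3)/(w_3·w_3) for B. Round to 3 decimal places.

2.142

B = M − 4I has rows (-1, 0, 3); (0, 0, 3); (1, 1, 2)
w1 = Bv₀ = ((-1)·(-1) + 0·(-3) + 3·3; 0·(-1) + 0·(-3) + 3·3; 1·(-1) + 1·(-3) + 2·3) = (10, 9, 2)
w2 = Bw1 = ((-1)·10 + 0·9 + 3·2; 0·10 + 0·9 + 3·2; 1·10 + 1·9 + 2·2) = (-4, 6, 23)
w3 = Bw2 = (73, 69, 48)
Bw3 = (71, 144, 238)
w3·Bw3 = 26543; w3·w3 = 12394; μ ≈ 26543/12394 = 2.142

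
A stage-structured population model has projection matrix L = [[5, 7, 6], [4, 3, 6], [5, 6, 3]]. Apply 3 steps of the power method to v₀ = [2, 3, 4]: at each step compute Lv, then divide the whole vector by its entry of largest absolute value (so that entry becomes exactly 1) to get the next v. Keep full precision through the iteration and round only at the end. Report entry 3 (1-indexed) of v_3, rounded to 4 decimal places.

0.7901

Lv0 = (55.00000, 41.00000, 40.00000); divide by 55.00000 → v1 = (1.00000, 0.74545, 0.72727)
Lv1 = (14.58182, 10.60000, 11.65455); divide by 14.58182 → v2 = (1.00000, 0.72693, 0.79925)
Lv2 = (14.88404, 10.97631, 11.75935); divide by 14.88404 → v3 = (1.00000, 0.73745, 0.79006)
Requested entry of v3: 9431/11937 = 0.7901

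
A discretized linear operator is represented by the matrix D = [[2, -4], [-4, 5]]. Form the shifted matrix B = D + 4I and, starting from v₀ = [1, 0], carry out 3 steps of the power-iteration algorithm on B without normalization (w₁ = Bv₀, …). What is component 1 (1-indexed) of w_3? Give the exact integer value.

552

B = D + 4I has rows (6, -4); (-4, 9)
w1 = Bv₀ = (6·1 + (-4)·0; (-4)·1 + 9·0) = (6, -4)
w2 = Bw1 = (6·6 + (-4)·(-4); (-4)·6 + 9·(-4)) = (52, -60)
w3 = Bw2 = (552, -748)
Requested component of w3: 552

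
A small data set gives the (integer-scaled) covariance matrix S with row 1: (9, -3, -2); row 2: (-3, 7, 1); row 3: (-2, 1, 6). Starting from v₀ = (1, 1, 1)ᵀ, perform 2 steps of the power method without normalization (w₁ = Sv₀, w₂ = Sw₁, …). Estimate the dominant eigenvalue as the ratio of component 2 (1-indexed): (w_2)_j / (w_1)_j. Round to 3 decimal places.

w1 = Sv₀ = (9·1 + (-3)·1 + (-2)·1; (-3)·1 + 7·1 + 1·1; (-2)·1 + 1·1 + 6·1) = (4, 5, 5)
w2 = Sw1 = (9·4 + (-3)·5 + (-2)·5; (-3)·4 + 7·5 + 1·5; (-2)·4 + 1·5 + 6·5) = (11, 28, 27)
Ratio at component: 28 / 5 = 5.600

λ ≈ 5.600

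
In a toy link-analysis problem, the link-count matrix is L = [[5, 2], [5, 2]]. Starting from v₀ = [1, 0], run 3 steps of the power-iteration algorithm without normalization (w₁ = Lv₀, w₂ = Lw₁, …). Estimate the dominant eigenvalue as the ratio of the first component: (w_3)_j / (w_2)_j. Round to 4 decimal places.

w1 = Lv₀ = (5, 5)
w2 = Lw1 = (35, 35)
w3 = Lw2 = (245, 245)
Ratio at component: 245 / 35 = 7.0000

7.0000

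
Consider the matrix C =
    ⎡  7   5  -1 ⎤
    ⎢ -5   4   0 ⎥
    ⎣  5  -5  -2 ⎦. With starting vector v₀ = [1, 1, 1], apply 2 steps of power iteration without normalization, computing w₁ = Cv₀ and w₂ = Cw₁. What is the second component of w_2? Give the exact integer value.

w1 = Cv₀ = (11, -1, -2)
w2 = Cw1 = (74, -59, 64)
The requested component of w2 is -59.

-59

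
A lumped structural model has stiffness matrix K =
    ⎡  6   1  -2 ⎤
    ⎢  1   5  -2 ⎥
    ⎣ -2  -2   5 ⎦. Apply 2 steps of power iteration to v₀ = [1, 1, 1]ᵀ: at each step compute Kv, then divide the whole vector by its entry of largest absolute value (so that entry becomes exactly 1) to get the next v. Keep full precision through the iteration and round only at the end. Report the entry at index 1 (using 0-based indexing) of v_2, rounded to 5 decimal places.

0.71875

Kv0 = (5.000000, 4.000000, 1.000000); divide by 5.000000 → v1 = (1.000000, 0.800000, 0.200000)
Kv1 = (6.400000, 4.600000, -2.600000); divide by 6.400000 → v2 = (1.000000, 0.718750, -0.406250)
Requested entry of v2: 23/32 = 0.71875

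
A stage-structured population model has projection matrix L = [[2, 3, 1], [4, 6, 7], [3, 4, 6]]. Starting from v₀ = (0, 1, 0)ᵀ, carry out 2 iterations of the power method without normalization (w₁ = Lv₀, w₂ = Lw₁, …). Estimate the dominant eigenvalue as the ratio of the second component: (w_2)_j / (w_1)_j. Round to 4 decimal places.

w1 = Lv₀ = (3, 6, 4)
w2 = Lw1 = (28, 76, 57)
Ratio at component: 76 / 6 = 12.6667

12.6667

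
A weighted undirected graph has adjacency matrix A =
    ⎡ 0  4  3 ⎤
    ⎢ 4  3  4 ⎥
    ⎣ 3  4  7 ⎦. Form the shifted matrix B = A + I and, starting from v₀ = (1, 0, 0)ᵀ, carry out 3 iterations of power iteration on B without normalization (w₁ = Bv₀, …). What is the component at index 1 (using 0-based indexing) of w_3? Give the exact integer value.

B = A + I has rows (1, 4, 3); (4, 4, 4); (3, 4, 8)
w1 = Bv₀ = (1, 4, 3)
w2 = Bw1 = (26, 32, 43)
w3 = Bw2 = (283, 404, 550)
Requested component of w3: 404

404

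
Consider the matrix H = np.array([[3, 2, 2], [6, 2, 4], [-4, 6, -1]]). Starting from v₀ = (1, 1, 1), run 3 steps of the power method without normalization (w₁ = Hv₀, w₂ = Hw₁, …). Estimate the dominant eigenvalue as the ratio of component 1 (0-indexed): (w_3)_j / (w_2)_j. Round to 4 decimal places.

w1 = Hv₀ = (3·1 + 2·1 + 2·1; 6·1 + 2·1 + 4·1; (-4)·1 + 6·1 + (-1)·1) = (7, 12, 1)
w2 = Hw1 = (3·7 + 2·12 + 2·1; 6·7 + 2·12 + 4·1; (-4)·7 + 6·12 + (-1)·1) = (47, 70, 43)
w3 = Hw2 = (367, 594, 189)
Ratio at component: 594 / 70 = 8.4857

λ ≈ 8.4857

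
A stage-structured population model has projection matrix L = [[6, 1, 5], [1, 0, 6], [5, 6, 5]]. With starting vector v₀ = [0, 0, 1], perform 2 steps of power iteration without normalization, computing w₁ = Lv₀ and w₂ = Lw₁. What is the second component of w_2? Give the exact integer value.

35

w1 = Lv₀ = (6·0 + 1·0 + 5·1; 1·0 + 0·0 + 6·1; 5·0 + 6·0 + 5·1) = (5, 6, 5)
w2 = Lw1 = (6·5 + 1·6 + 5·5; 1·5 + 0·6 + 6·5; 5·5 + 6·6 + 5·5) = (61, 35, 86)
The requested component of w2 is 35.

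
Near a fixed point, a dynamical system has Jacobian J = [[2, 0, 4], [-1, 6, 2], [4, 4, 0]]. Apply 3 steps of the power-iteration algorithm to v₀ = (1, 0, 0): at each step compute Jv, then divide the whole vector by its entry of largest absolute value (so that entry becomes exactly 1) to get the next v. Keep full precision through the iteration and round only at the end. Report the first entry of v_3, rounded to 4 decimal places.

Jv0 = (2.00000, -1.00000, 4.00000); divide by 4.00000 → v1 = (0.50000, -0.25000, 1.00000)
Jv1 = (5.00000, 0.00000, 1.00000); divide by 5.00000 → v2 = (1.00000, 0.00000, 0.20000)
Jv2 = (2.80000, -0.60000, 4.00000); divide by 4.00000 → v3 = (0.70000, -0.15000, 1.00000)
Requested entry of v3: 56/80 = 0.7000

0.7000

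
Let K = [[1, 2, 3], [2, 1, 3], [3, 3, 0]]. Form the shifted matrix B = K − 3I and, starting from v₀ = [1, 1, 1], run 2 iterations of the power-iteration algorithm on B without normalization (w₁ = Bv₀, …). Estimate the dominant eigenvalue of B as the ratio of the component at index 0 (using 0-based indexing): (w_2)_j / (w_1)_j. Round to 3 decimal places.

3.000

B = K − 3I has rows (-2, 2, 3); (2, -2, 3); (3, 3, -3)
w1 = Bv₀ = ((-2)·1 + 2·1 + 3·1; 2·1 + (-2)·1 + 3·1; 3·1 + 3·1 + (-3)·1) = (3, 3, 3)
w2 = Bw1 = ((-2)·3 + 2·3 + 3·3; 2·3 + (-2)·3 + 3·3; 3·3 + 3·3 + (-3)·3) = (9, 9, 9)
Ratio: 9/3 = 3.000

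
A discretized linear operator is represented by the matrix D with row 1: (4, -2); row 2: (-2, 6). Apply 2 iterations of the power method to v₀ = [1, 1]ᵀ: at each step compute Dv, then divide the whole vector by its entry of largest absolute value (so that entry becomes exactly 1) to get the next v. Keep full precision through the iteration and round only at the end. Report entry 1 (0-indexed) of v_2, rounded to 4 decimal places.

Dv0 = (2.00000, 4.00000); divide by 4.00000 → v1 = (0.50000, 1.00000)
Dv1 = (0.00000, 5.00000); divide by 5.00000 → v2 = (0.00000, 1.00000)
Requested entry of v2: 20/20 = 1.0000

1.0000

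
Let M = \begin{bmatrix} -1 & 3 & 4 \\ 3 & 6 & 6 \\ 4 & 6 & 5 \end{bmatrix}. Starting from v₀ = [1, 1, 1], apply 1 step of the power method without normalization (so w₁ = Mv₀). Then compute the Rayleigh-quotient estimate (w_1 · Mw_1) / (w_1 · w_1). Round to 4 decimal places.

w1 = Mv₀ = ((-1)·1 + 3·1 + 4·1; 3·1 + 6·1 + 6·1; 4·1 + 6·1 + 5·1) = (6, 15, 15)
Mw1 = (99, 198, 189)
w1·Mw1 = 6·99 + 15·198 + 15·189 = 6399; w1·w1 = 6·6 + 15·15 + 15·15 = 486
λ ≈ 6399/486 = 13.1667

13.1667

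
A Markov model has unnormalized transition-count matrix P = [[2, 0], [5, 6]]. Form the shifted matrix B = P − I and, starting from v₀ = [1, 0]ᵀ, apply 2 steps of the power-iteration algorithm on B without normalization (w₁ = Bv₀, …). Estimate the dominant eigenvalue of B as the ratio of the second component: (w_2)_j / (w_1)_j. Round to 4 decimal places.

6.0000

B = P − I has rows (1, 0); (5, 5)
w1 = Bv₀ = (1·1 + 0·0; 5·1 + 5·0) = (1, 5)
w2 = Bw1 = (1·1 + 0·5; 5·1 + 5·5) = (1, 30)
Ratio: 30/5 = 6.0000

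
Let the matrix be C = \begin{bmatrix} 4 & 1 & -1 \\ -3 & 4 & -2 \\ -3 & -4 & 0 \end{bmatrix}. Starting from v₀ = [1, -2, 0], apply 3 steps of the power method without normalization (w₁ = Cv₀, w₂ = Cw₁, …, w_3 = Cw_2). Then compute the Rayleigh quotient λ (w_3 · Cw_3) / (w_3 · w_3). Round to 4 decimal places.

w1 = Cv₀ = (4·1 + 1·(-2) + (-1)·0; (-3)·1 + 4·(-2) + (-2)·0; (-3)·1 + (-4)·(-2) + 0·0) = (2, -11, 5)
w2 = Cw1 = (4·2 + 1·(-11) + (-1)·5; (-3)·2 + 4·(-11) + (-2)·5; (-3)·2 + (-4)·(-11) + 0·5) = (-8, -60, 38)
w3 = Cw2 = (-130, -292, 264)
Cw3 = (-1076, -1306, 1558)
w3·Cw3 = (-130)·(-1076) + (-292)·(-1306) + 264·1558 = 932544; w3·w3 = (-130)·(-130) + (-292)·(-292) + 264·264 = 171860
λ ≈ 932544/171860 = 5.4262

λ ≈ 5.4262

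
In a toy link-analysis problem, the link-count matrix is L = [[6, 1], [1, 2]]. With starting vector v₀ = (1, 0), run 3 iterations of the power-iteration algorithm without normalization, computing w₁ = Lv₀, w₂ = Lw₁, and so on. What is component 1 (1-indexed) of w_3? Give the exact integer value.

w1 = Lv₀ = (6·1 + 1·0; 1·1 + 2·0) = (6, 1)
w2 = Lw1 = (6·6 + 1·1; 1·6 + 2·1) = (37, 8)
w3 = Lw2 = (230, 53)
The requested component of w3 is 230.

230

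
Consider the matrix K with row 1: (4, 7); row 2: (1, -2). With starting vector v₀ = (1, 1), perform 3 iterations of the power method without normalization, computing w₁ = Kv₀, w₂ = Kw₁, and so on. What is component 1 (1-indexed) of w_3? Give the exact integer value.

239

w1 = Kv₀ = (11, -1)
w2 = Kw1 = (37, 13)
w3 = Kw2 = (239, 11)
The requested component of w3 is 239.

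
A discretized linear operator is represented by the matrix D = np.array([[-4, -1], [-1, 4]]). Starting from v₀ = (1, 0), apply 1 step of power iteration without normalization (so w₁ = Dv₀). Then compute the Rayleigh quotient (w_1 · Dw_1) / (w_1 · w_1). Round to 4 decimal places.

-4.0000

w1 = Dv₀ = (-4, -1)
Dw1 = (17, 0)
w1·Dw1 = (-4)·17 + (-1)·0 = -68; w1·w1 = (-4)·(-4) + (-1)·(-1) = 17
λ ≈ -68/17 = -4.0000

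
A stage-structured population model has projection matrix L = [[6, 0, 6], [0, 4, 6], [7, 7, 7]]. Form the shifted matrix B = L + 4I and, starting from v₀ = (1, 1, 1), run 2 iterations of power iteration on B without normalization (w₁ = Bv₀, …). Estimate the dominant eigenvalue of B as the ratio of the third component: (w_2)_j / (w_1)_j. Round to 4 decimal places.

μ ≈ 19.4000

B = L + 4I has rows (10, 0, 6); (0, 8, 6); (7, 7, 11)
w1 = Bv₀ = (16, 14, 25)
w2 = Bw1 = (310, 262, 485)
Ratio: 485/25 = 19.4000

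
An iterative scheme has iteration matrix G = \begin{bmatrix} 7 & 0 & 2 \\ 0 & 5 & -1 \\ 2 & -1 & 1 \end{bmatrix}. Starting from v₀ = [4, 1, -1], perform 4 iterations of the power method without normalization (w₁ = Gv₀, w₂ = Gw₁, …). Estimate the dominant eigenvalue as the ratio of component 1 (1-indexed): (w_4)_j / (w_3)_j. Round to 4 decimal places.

w1 = Gv₀ = (7·4 + 0·1 + 2·(-1); 0·4 + 5·1 + (-1)·(-1); 2·4 + (-1)·1 + 1·(-1)) = (26, 6, 6)
w2 = Gw1 = (7·26 + 0·6 + 2·6; 0·26 + 5·6 + (-1)·6; 2·26 + (-1)·6 + 1·6) = (194, 24, 52)
w3 = Gw2 = (1462, 68, 416)
w4 = Gw3 = (11066, -76, 3272)
Ratio at component: 11066 / 1462 = 7.5691

7.5691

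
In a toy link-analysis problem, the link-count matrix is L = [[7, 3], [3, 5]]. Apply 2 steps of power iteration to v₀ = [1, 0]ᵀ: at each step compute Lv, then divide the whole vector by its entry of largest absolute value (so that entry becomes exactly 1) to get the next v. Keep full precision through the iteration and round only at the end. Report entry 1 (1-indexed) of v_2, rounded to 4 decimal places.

1.0000

Lv0 = (7.00000, 3.00000); divide by 7.00000 → v1 = (1.00000, 0.42857)
Lv1 = (8.28571, 5.14286); divide by 8.28571 → v2 = (1.00000, 0.62069)
Requested entry of v2: 58/58 = 1.0000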